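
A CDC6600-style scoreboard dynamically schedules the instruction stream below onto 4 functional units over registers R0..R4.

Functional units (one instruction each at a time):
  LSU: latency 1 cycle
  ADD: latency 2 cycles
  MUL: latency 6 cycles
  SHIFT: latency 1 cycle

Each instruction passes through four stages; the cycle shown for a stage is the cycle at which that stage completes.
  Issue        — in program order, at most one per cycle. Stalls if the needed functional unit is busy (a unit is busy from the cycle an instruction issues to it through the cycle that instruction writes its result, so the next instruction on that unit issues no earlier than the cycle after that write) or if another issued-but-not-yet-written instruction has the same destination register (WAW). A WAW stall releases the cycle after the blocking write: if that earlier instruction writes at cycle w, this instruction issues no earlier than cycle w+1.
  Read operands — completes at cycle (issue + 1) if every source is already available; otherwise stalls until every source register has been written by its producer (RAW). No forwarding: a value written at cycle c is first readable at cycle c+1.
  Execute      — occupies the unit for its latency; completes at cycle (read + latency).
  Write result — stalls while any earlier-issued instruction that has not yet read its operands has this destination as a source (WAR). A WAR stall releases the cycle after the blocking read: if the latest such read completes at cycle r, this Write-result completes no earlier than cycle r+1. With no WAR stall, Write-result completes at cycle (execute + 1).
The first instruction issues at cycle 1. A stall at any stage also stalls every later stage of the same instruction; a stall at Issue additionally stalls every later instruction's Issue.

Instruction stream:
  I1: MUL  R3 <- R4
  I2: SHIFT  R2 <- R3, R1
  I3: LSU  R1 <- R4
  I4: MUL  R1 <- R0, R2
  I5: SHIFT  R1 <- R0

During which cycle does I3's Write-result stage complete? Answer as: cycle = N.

cycle = 11

c1: issue I1 (MUL)
c2: I1 read-ops; issue I2 (SHIFT)
c3: issue I3 (LSU)
c4: I3 read-ops
c5: I3 finished on LSU
c8: I1 finished on MUL
c9: I1→R3
c10: I2 read-ops
c11: I2 finished on SHIFT; I3→R1
c12: I2→R2; issue I4 (MUL)
c13: I4 read-ops
c19: I4 finished on MUL
c20: I4→R1
c21: issue I5 (SHIFT)
c22: I5 read-ops
c23: I5 finished on SHIFT
c24: I5→R1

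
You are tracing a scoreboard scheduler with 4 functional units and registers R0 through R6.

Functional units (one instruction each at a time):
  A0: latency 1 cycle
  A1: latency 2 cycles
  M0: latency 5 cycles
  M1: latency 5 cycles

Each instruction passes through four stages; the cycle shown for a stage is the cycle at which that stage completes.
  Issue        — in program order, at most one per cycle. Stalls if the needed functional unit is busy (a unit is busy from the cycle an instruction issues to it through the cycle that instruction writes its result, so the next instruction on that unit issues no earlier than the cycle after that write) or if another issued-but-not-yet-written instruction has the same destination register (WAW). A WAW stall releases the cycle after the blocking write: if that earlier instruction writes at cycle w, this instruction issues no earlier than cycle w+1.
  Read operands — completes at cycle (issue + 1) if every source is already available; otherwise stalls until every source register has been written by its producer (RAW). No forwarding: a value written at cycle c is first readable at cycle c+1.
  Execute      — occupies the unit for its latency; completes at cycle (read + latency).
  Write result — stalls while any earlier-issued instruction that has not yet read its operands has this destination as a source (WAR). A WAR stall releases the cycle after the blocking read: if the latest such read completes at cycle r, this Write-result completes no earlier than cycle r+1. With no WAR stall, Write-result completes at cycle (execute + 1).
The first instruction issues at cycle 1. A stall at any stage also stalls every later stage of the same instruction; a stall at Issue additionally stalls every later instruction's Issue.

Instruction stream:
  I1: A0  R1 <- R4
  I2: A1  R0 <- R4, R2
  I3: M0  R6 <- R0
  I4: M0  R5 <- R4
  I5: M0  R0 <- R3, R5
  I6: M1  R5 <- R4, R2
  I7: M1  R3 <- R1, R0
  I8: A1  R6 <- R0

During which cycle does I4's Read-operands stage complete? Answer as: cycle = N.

cycle = 15

  I1 | 1 | 2 | 3 | 4
  I2 | 2 | 3 | 5 | 6
  I3 | 3 | 7 | 12 | 13   RAW R0: wait I2 write@6
  I4 | 14 | 15 | 20 | 21   struct: M0 busy until I3 writes@13
  I5 | 22 | 23 | 28 | 29   struct: M0 busy until I4 writes@21
  I6 | 23 | 24 | 29 | 30
  I7 | 31 | 32 | 37 | 38   struct: M1 busy until I6 writes@30
  I8 | 32 | 33 | 35 | 36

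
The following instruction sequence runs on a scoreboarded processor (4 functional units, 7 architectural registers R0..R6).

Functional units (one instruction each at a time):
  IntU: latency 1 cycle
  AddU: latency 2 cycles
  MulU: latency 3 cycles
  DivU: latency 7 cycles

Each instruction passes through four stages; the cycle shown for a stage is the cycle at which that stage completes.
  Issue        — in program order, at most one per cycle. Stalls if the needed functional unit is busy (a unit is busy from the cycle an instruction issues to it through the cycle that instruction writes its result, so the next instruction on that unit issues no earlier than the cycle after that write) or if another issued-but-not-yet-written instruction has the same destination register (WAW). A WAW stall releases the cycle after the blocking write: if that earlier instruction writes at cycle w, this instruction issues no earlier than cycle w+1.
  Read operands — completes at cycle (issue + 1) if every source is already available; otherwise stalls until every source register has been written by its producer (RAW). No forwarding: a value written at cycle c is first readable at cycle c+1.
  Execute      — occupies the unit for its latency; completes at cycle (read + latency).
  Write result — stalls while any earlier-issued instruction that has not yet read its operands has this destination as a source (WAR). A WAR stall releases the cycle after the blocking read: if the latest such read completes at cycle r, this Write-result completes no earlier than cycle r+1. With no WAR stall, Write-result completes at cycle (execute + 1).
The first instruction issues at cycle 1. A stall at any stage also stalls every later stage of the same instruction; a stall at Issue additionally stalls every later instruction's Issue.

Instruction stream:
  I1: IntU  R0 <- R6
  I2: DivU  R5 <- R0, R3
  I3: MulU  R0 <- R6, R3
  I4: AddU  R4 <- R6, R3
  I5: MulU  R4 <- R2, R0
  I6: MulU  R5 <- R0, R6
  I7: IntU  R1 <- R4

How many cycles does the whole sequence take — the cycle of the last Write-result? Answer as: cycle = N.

cycle = 22

c1: I1 issues→IntU
c2: I1 reads, I2 issues→DivU
c3: I1 exec-done
c4: I1 writes R0
c5: I2 reads, I3 issues→MulU
c6: I3 reads, I4 issues→AddU
c7: I4 reads
c9: I3 exec-done, I4 exec-done
c10: I3 writes R0, I4 writes R4
c11: I5 issues→MulU
c12: I2 exec-done, I5 reads
c13: I2 writes R5
c15: I5 exec-done
c16: I5 writes R4
c17: I6 issues→MulU
c18: I6 reads, I7 issues→IntU
c19: I7 reads
c20: I7 exec-done
c21: I6 exec-done, I7 writes R1
c22: I6 writes R5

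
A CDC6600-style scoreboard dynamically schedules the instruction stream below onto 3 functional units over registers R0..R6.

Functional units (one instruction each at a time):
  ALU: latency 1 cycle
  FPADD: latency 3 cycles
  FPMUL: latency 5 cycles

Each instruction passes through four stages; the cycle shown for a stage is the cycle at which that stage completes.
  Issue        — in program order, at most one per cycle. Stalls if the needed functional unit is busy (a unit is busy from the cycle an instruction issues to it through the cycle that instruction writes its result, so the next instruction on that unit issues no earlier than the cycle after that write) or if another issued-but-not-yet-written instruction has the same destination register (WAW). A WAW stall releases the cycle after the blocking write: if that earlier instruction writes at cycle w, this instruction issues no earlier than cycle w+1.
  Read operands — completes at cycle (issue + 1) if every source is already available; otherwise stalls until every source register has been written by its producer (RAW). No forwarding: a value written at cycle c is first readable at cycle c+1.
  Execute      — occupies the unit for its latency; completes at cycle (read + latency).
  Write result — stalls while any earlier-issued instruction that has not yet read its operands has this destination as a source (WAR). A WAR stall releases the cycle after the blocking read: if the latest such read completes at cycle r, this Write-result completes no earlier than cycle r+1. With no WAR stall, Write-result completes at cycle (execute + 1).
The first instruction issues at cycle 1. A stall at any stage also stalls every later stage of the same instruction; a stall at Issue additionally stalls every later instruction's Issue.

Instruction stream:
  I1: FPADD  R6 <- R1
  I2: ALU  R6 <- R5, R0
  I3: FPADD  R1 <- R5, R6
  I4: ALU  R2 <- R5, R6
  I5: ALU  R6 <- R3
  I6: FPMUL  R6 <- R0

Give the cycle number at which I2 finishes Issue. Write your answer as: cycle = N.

[1] I1 issues→FPADD
[2] I1 reads
[5] I1 exec-done
[6] I1 writes R6
[7] I2 issues→ALU
[8] I2 reads; I3 issues→FPADD
[9] I2 exec-done
[10] I2 writes R6
[11] I3 reads; I4 issues→ALU
[12] I4 reads
[13] I4 exec-done
[14] I3 exec-done; I4 writes R2
[15] I3 writes R1; I5 issues→ALU
[16] I5 reads
[17] I5 exec-done
[18] I5 writes R6
[19] I6 issues→FPMUL
[20] I6 reads
[25] I6 exec-done
[26] I6 writes R6

cycle = 7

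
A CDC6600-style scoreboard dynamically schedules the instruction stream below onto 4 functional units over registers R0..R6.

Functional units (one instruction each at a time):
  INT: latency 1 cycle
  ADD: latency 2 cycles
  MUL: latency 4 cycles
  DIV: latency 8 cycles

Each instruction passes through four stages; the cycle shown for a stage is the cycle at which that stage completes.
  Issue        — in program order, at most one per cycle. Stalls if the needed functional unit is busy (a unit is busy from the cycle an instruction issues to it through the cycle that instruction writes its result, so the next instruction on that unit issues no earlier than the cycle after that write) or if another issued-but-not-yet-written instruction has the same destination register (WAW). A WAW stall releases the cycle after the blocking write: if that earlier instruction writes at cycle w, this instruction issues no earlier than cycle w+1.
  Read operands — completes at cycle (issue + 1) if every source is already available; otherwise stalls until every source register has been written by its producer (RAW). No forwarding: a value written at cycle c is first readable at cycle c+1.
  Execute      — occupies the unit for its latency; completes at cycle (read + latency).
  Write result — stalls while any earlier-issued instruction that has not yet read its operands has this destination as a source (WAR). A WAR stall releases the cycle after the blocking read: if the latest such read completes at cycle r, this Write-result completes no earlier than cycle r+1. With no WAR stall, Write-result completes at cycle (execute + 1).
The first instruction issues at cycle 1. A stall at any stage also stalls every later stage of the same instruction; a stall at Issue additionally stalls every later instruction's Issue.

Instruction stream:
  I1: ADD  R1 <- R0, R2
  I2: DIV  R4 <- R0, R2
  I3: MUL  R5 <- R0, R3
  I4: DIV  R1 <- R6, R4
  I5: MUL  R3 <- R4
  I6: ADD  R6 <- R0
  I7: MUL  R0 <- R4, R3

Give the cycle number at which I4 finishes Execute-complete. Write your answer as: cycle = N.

cycle 1: I1→ADD
cycle 2: I1 RO, I2→DIV
cycle 3: I2 RO, I3→MUL
cycle 4: I1 EX, I3 RO
cycle 5: I1 WR R1
cycle 8: I3 EX
cycle 9: I3 WR R5
cycle 11: I2 EX
cycle 12: I2 WR R4
cycle 13: I4→DIV
cycle 14: I4 RO, I5→MUL
cycle 15: I5 RO, I6→ADD
cycle 16: I6 RO
cycle 18: I6 EX
cycle 19: I5 EX, I6 WR R6
cycle 20: I5 WR R3
cycle 21: I7→MUL
cycle 22: I4 EX, I7 RO
cycle 23: I4 WR R1
cycle 26: I7 EX
cycle 27: I7 WR R0

cycle = 22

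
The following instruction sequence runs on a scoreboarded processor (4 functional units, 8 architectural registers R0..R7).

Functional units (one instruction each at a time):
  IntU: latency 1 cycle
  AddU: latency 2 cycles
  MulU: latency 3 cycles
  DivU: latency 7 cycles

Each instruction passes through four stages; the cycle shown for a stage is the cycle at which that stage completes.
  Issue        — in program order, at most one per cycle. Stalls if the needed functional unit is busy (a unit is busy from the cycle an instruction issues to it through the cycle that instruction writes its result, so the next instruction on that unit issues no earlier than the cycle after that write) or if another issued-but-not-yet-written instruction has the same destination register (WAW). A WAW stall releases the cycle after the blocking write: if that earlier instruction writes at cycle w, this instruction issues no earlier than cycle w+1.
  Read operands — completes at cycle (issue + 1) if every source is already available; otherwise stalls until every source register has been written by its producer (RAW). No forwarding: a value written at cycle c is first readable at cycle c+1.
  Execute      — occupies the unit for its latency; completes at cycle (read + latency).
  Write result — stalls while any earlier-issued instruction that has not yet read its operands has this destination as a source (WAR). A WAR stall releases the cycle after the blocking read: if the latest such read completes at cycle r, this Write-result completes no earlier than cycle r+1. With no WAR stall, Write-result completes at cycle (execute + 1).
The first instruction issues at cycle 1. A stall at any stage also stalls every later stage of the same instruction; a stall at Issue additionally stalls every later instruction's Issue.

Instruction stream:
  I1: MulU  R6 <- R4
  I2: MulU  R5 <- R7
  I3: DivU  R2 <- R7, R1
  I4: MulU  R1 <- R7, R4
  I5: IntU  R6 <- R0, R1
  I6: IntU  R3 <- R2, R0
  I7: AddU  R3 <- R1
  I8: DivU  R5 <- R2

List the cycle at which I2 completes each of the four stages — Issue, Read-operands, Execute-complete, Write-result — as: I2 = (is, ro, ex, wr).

I1  is:1  ro:2  ex:5  wr:6
I2  is:7  ro:8  ex:11  wr:12  — struct: MulU busy until I1 writes@6
I3  is:8  ro:9  ex:16  wr:17
I4  is:13  ro:14  ex:17  wr:18  — struct: MulU busy until I2 writes@12
I5  is:14  ro:19  ex:20  wr:21  — RAW R1: wait I4 write@18
I6  is:22  ro:23  ex:24  wr:25  — struct: IntU busy until I5 writes@21
I7  is:26  ro:27  ex:29  wr:30  — WAW R3: wait I6 write@25
I8  is:27  ro:28  ex:35  wr:36

I2 = (7, 8, 11, 12)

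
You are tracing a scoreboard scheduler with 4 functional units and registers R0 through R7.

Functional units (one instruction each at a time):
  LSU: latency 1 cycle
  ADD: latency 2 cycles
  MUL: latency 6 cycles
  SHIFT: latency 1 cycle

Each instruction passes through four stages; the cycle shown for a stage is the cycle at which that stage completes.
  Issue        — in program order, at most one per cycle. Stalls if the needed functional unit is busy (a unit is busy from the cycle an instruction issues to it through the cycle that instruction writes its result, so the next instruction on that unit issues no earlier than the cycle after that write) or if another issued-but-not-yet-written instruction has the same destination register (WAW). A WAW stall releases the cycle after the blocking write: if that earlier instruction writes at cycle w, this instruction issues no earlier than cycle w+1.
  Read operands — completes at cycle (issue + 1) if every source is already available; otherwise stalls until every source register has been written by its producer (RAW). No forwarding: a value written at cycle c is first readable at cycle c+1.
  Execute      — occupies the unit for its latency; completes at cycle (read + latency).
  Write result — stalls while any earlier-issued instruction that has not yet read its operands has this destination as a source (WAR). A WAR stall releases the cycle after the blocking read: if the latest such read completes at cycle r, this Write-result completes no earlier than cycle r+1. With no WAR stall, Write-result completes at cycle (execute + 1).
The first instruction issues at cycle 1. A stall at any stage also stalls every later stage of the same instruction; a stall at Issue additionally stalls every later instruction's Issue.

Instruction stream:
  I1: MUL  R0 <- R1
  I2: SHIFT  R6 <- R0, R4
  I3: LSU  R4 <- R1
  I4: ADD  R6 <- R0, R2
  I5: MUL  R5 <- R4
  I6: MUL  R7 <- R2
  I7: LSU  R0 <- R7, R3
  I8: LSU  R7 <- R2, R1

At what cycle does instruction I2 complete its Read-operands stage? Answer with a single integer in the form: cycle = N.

cycle = 10

[I1] 1/2/8/9
[I2] 2/10/11/12  (RAW R0: wait I1 write@9)
[I3] 3/4/5/11  (WAR R4: wait I2 read@10)
[I4] 13/14/16/17  (WAW R6: wait I2 write@12)
[I5] 14/15/21/22
[I6] 23/24/30/31  (struct: MUL busy until I5 writes@22)
[I7] 24/32/33/34  (RAW R7: wait I6 write@31)
[I8] 35/36/37/38  (struct: LSU busy until I7 writes@34)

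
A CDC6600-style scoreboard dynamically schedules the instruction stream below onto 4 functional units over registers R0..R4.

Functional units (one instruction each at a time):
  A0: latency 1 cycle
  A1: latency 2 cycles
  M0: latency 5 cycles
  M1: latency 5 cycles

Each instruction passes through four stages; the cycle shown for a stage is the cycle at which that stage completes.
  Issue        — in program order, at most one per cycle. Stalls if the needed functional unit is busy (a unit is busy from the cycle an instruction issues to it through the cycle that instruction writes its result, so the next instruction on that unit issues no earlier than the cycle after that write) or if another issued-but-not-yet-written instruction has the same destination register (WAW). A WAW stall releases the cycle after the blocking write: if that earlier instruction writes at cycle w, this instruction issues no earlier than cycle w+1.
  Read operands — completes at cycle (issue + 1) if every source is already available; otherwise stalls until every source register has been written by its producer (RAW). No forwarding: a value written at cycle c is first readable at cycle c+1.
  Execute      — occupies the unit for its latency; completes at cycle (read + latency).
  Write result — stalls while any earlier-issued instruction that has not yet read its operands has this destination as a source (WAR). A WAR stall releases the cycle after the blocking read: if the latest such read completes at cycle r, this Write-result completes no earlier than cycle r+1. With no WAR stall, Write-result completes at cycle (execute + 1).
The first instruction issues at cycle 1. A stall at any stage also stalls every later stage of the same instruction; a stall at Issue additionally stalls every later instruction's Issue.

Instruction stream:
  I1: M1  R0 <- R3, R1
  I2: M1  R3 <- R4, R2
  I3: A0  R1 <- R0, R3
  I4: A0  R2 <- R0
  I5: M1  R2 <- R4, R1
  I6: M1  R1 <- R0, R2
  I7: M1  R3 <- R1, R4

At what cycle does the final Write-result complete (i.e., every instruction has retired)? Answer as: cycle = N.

cycle = 47

t=1  I1 issues→M1
t=2  I1 reads
t=7  I1 exec-done
t=8  I1 writes R0
t=9  I2 issues→M1
t=10  I2 reads · I3 issues→A0
t=15  I2 exec-done
t=16  I2 writes R3
t=17  I3 reads
t=18  I3 exec-done
t=19  I3 writes R1
t=20  I4 issues→A0
t=21  I4 reads
t=22  I4 exec-done
t=23  I4 writes R2
t=24  I5 issues→M1
t=25  I5 reads
t=30  I5 exec-done
t=31  I5 writes R2
t=32  I6 issues→M1
t=33  I6 reads
t=38  I6 exec-done
t=39  I6 writes R1
t=40  I7 issues→M1
t=41  I7 reads
t=46  I7 exec-done
t=47  I7 writes R3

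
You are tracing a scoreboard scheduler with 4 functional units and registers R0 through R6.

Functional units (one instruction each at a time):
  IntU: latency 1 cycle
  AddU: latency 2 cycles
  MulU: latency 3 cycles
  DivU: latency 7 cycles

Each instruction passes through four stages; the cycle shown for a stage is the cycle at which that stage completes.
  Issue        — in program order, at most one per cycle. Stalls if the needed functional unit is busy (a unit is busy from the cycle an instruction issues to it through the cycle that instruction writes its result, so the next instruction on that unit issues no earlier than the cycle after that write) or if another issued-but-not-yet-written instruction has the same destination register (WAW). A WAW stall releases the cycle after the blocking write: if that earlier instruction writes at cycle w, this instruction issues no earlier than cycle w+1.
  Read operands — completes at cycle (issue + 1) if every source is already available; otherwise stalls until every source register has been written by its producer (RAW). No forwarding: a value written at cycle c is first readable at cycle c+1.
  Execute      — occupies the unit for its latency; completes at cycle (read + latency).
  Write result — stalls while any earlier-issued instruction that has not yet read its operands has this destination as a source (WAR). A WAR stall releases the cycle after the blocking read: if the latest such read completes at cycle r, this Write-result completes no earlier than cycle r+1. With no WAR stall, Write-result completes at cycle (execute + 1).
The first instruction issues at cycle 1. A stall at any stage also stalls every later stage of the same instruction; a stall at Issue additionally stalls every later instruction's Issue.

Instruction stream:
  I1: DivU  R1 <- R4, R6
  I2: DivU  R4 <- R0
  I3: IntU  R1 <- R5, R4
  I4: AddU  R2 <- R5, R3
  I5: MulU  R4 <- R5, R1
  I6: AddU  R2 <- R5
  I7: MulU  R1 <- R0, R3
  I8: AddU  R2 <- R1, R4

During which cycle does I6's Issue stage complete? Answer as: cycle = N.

cycle = 22

1) issue 1, read 2, done 9, write 10
2) issue 11, read 12, done 19, write 20  <struct: DivU busy until I1 writes@10>
3) issue 12, read 21, done 22, write 23  <RAW R4: wait I2 write@20>
4) issue 13, read 14, done 16, write 17
5) issue 21, read 24, done 27, write 28  <WAW R4: wait I2 write@20 / RAW R1: wait I3 write@23>
6) issue 22, read 23, done 25, write 26
7) issue 29, read 30, done 33, write 34  <struct: MulU busy until I5 writes@28>
8) issue 30, read 35, done 37, write 38  <RAW R1: wait I7 write@34>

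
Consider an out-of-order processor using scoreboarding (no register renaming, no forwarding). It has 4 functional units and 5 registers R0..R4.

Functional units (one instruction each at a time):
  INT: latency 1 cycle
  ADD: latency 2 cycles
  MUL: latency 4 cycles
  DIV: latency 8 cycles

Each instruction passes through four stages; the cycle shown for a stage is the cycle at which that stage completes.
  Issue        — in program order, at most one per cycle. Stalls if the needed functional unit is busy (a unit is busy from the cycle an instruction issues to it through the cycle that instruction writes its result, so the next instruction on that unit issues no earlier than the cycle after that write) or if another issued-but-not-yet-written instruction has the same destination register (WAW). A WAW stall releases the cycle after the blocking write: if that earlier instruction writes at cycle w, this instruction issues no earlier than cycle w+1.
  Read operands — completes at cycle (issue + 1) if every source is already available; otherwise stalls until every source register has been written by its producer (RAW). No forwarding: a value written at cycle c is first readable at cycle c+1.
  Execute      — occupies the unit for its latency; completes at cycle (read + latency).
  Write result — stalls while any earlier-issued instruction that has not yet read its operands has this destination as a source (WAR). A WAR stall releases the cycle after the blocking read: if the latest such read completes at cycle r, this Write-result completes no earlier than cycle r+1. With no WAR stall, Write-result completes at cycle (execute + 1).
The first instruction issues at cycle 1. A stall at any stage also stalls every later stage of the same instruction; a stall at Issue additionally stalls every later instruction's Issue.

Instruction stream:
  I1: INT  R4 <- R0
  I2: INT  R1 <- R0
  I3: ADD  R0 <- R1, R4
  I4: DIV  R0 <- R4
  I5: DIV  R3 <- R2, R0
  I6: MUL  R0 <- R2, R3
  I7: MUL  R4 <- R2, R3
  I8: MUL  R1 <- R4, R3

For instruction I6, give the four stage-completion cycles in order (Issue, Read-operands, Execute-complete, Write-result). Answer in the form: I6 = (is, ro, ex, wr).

I6 = (25, 35, 39, 40)

c1: issue I1 (INT)
c2: I1 read-ops
c3: I1 finished on INT
c4: I1→R4
c5: issue I2 (INT)
c6: I2 read-ops · issue I3 (ADD)
c7: I2 finished on INT
c8: I2→R1
c9: I3 read-ops
c11: I3 finished on ADD
c12: I3→R0
c13: issue I4 (DIV)
c14: I4 read-ops
c22: I4 finished on DIV
c23: I4→R0
c24: issue I5 (DIV)
c25: I5 read-ops · issue I6 (MUL)
c33: I5 finished on DIV
c34: I5→R3
c35: I6 read-ops
c39: I6 finished on MUL
c40: I6→R0
c41: issue I7 (MUL)
c42: I7 read-ops
c46: I7 finished on MUL
c47: I7→R4
c48: issue I8 (MUL)
c49: I8 read-ops
c53: I8 finished on MUL
c54: I8→R1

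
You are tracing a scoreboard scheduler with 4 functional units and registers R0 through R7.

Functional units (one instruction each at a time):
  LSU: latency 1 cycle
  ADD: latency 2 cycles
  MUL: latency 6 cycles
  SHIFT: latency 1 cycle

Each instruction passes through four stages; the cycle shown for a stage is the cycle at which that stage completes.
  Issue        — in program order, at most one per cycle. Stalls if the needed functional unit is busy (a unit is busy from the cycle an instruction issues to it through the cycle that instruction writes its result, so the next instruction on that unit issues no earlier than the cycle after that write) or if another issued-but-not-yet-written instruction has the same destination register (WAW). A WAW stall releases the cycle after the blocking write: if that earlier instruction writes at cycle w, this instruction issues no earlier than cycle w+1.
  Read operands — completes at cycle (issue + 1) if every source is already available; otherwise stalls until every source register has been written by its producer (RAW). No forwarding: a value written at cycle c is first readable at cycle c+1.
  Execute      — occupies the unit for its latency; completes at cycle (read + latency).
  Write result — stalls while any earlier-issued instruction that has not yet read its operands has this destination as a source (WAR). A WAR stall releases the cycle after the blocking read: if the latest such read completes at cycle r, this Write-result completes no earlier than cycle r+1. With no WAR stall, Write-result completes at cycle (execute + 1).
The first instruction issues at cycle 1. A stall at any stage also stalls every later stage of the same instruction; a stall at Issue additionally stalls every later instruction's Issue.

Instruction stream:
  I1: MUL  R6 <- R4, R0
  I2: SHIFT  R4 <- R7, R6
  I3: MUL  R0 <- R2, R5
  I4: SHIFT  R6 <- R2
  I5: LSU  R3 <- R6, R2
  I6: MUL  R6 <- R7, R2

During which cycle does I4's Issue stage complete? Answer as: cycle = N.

cycle = 13

[1] I1 dispatched to MUL
[2] I1 operands ready, I2 dispatched to SHIFT
[8] I1 complete
[9] R6←I1
[10] I2 operands ready, I3 dispatched to MUL
[11] I2 complete, I3 operands ready
[12] R4←I2
[13] I4 dispatched to SHIFT
[14] I4 operands ready, I5 dispatched to LSU
[15] I4 complete
[16] R6←I4
[17] I3 complete, I5 operands ready
[18] R0←I3, I5 complete
[19] R3←I5, I6 dispatched to MUL
[20] I6 operands ready
[26] I6 complete
[27] R6←I6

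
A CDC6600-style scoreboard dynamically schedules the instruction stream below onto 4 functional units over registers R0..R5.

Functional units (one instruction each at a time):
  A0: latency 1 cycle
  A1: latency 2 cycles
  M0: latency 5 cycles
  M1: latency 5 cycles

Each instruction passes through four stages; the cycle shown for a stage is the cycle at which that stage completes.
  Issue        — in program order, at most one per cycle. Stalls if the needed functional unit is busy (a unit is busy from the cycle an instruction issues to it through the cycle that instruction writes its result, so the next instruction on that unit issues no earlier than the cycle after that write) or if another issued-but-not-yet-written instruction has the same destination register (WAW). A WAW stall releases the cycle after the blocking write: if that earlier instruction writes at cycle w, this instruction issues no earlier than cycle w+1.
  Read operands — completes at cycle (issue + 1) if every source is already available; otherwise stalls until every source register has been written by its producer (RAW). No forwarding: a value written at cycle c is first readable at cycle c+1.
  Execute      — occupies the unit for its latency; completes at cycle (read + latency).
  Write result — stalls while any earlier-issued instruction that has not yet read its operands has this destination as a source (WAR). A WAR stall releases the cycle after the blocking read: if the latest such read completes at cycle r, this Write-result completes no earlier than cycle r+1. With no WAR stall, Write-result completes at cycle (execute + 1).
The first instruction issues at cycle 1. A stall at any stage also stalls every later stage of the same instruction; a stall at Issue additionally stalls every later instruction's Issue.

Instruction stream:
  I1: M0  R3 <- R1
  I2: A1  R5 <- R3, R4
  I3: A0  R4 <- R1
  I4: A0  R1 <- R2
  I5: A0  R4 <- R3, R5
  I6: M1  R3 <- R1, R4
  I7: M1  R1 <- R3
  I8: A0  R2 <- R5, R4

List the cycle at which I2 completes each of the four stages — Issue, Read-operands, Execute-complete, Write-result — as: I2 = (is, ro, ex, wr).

t=1  I1 dispatched to M0
t=2  I1 operands ready, I2 dispatched to A1
t=3  I3 dispatched to A0
t=4  I3 operands ready
t=5  I3 complete
t=7  I1 complete
t=8  R3←I1
t=9  I2 operands ready
t=10  R4←I3
t=11  I2 complete, I4 dispatched to A0
t=12  R5←I2, I4 operands ready
t=13  I4 complete
t=14  R1←I4
t=15  I5 dispatched to A0
t=16  I5 operands ready, I6 dispatched to M1
t=17  I5 complete
t=18  R4←I5
t=19  I6 operands ready
t=24  I6 complete
t=25  R3←I6
t=26  I7 dispatched to M1
t=27  I7 operands ready, I8 dispatched to A0
t=28  I8 operands ready
t=29  I8 complete
t=30  R2←I8
t=32  I7 complete
t=33  R1←I7

I2 = (2, 9, 11, 12)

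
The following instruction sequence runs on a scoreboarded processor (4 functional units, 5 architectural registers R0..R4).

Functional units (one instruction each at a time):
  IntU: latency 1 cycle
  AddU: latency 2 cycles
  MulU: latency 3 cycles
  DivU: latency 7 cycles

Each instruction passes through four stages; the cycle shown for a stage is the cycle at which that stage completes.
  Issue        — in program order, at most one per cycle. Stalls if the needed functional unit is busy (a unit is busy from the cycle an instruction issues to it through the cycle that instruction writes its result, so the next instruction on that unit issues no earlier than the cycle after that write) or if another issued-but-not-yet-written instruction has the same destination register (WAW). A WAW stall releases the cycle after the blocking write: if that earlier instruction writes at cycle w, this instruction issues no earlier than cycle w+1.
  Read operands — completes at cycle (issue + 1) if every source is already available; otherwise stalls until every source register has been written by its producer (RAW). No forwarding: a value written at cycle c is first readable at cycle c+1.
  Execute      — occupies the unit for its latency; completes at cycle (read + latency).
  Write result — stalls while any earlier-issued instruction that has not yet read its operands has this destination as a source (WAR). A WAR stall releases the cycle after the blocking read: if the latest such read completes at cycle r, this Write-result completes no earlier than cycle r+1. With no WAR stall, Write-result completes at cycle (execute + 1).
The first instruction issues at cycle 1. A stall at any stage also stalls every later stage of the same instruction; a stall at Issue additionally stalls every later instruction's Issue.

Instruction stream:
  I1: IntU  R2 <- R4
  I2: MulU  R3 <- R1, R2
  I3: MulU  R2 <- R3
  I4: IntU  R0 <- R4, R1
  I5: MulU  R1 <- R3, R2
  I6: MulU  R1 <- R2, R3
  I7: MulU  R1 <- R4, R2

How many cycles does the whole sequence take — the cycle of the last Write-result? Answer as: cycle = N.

cycle = 33

c1: I1 dispatched to IntU
c2: I1 operands ready, I2 dispatched to MulU
c3: I1 complete
c4: R2←I1
c5: I2 operands ready
c8: I2 complete
c9: R3←I2
c10: I3 dispatched to MulU
c11: I3 operands ready, I4 dispatched to IntU
c12: I4 operands ready
c13: I4 complete
c14: I3 complete, R0←I4
c15: R2←I3
c16: I5 dispatched to MulU
c17: I5 operands ready
c20: I5 complete
c21: R1←I5
c22: I6 dispatched to MulU
c23: I6 operands ready
c26: I6 complete
c27: R1←I6
c28: I7 dispatched to MulU
c29: I7 operands ready
c32: I7 complete
c33: R1←I7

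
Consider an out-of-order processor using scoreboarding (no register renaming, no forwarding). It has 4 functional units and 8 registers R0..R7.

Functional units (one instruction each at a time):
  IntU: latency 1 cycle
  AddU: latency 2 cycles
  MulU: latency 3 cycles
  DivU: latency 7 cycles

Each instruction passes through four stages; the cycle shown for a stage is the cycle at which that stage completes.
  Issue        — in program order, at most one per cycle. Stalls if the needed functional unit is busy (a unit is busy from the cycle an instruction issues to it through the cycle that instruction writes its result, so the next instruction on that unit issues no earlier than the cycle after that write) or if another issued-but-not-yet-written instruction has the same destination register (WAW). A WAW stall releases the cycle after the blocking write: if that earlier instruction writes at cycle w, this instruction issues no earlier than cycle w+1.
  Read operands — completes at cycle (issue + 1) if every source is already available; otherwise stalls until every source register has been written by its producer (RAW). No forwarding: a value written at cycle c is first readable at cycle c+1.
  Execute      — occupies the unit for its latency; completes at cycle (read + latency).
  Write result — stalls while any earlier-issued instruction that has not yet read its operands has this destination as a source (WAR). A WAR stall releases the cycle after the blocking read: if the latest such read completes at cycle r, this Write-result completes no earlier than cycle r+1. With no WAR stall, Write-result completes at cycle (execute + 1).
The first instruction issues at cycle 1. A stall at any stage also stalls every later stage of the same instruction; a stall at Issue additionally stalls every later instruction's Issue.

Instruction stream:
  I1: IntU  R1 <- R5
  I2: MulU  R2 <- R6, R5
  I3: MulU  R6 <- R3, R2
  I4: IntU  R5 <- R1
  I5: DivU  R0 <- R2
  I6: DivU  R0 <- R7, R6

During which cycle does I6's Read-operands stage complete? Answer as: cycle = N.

t=1  I1 dispatched to IntU
t=2  I1 operands ready; I2 dispatched to MulU
t=3  I1 complete; I2 operands ready
t=4  R1←I1
t=6  I2 complete
t=7  R2←I2
t=8  I3 dispatched to MulU
t=9  I3 operands ready; I4 dispatched to IntU
t=10  I4 operands ready; I5 dispatched to DivU
t=11  I4 complete; I5 operands ready
t=12  I3 complete; R5←I4
t=13  R6←I3
t=18  I5 complete
t=19  R0←I5
t=20  I6 dispatched to DivU
t=21  I6 operands ready
t=28  I6 complete
t=29  R0←I6

cycle = 21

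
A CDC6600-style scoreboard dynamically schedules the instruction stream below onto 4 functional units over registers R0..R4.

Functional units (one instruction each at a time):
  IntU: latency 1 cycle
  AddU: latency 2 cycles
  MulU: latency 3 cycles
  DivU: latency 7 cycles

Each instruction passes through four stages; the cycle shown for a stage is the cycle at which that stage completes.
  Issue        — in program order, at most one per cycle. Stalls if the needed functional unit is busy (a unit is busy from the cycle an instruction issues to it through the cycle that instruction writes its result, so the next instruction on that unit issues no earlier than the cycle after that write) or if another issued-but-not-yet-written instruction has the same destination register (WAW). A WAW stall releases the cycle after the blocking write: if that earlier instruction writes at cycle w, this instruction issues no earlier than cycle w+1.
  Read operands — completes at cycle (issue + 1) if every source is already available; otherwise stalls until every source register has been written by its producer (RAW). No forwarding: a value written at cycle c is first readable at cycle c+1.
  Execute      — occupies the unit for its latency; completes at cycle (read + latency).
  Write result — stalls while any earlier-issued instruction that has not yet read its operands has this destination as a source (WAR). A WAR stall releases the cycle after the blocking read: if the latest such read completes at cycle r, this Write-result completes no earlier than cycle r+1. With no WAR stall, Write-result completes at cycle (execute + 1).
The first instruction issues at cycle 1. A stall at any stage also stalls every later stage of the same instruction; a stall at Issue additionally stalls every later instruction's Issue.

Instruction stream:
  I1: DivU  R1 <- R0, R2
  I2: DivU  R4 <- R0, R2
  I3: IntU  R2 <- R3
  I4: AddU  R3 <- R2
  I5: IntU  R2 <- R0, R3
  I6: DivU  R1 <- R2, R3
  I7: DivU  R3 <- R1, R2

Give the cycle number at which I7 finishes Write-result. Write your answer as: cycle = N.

cycle = 41

[1] I1 dispatched to DivU
[2] I1 operands ready
[9] I1 complete
[10] R1←I1
[11] I2 dispatched to DivU
[12] I2 operands ready, I3 dispatched to IntU
[13] I3 operands ready, I4 dispatched to AddU
[14] I3 complete
[15] R2←I3
[16] I4 operands ready, I5 dispatched to IntU
[18] I4 complete
[19] I2 complete, R3←I4
[20] R4←I2, I5 operands ready
[21] I5 complete, I6 dispatched to DivU
[22] R2←I5
[23] I6 operands ready
[30] I6 complete
[31] R1←I6
[32] I7 dispatched to DivU
[33] I7 operands ready
[40] I7 complete
[41] R3←I7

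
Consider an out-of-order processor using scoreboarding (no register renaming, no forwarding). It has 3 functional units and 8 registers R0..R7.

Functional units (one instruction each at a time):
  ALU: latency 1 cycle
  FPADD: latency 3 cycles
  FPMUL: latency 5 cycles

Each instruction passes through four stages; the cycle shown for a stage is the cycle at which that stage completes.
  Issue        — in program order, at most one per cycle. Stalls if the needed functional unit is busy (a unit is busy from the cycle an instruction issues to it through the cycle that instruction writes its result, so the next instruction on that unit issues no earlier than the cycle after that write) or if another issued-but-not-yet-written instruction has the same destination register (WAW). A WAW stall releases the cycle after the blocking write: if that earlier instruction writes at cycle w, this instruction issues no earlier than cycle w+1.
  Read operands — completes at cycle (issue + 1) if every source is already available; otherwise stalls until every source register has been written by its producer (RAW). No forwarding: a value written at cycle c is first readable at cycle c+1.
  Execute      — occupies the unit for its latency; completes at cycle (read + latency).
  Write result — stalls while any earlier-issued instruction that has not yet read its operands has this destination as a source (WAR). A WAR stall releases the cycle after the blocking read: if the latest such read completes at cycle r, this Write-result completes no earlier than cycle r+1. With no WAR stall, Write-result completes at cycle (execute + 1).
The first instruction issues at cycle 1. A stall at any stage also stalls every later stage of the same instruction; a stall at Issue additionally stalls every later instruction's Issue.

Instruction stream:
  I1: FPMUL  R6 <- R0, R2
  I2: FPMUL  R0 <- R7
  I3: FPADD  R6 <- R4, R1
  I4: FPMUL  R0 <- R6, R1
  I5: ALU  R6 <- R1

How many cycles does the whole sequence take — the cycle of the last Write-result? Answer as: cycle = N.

cycle = 24

[I1] 1/2/7/8
[I2] 9/10/15/16  (struct: FPMUL busy until I1 writes@8)
[I3] 10/11/14/15
[I4] 17/18/23/24  (struct: FPMUL busy until I2 writes@16)
[I5] 18/19/20/21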